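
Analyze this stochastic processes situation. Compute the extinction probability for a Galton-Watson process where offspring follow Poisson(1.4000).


Since mu = 1.4000 > 1, extinction prob q < 1.
Solve s = exp(mu*(s-1)) iteratively.
q = 0.4890

0.4890


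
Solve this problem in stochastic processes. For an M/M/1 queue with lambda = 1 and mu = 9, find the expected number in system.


rho = 1/9 = 0.1111
L = rho/(1-rho)
= 0.1111/0.8889
= 0.1250

0.1250


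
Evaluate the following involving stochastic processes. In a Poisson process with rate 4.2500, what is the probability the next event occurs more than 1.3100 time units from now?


P(X > t) = exp(-lambda * t)
= exp(-4.2500 * 1.3100)
= exp(-5.5675) = 0.0038

0.0038


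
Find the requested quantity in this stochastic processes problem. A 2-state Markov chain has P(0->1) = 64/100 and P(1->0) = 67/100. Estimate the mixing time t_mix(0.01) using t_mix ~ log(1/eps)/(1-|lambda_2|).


lambda_2 = |1 - p01 - p10| = |1 - 0.6400 - 0.6700| = 0.3100
t_mix ~ log(1/eps)/(1 - |lambda_2|)
= log(100)/(1 - 0.3100) = 4.6052/0.6900
= 6.6742

6.6742


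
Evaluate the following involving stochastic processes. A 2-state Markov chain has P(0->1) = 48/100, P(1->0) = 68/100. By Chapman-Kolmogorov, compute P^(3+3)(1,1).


P^6 = P^3 * P^3
Computing via matrix multiplication of the transition matrix.
Entry (1,1) of P^6 = 0.4138

0.4138


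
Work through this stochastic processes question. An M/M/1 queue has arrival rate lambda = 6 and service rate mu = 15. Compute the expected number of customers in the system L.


rho = 6/15 = 0.4000
L = rho/(1-rho)
= 0.4000/0.6000
= 0.6667

0.6667


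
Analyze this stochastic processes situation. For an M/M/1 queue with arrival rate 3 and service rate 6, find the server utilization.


rho = lambda/mu
= 3/6
= 0.5000

0.5000


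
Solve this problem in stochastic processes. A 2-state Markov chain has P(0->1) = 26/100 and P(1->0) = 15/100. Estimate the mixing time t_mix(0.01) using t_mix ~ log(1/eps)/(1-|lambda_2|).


lambda_2 = |1 - p01 - p10| = |1 - 0.2600 - 0.1500| = 0.5900
t_mix ~ log(1/eps)/(1 - |lambda_2|)
= log(100)/(1 - 0.5900) = 4.6052/0.4100
= 11.2321

11.2321


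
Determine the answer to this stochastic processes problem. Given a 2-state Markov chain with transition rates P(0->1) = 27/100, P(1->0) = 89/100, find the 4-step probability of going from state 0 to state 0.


Computing P^4 by matrix multiplication.
P = [[0.7300, 0.2700], [0.8900, 0.1100]]
After raising P to the power 4:
P^4(0,0) = 0.7674

0.7674


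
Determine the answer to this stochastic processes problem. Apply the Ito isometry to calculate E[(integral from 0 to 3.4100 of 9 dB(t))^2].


By Ito isometry: E[(int f dB)^2] = int f^2 dt
= 9^2 * 3.4100
= 81 * 3.4100 = 276.2100

276.2100


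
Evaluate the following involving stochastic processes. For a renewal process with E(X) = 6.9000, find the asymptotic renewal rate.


Long-run renewal rate = 1/E(X)
= 1/6.9000
= 0.1449

0.1449


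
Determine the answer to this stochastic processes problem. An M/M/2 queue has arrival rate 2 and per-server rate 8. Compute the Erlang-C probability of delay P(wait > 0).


a = lambda/mu = 0.2500
rho = a/c = 0.1250
Erlang-C formula applied:
C(c,a) = 0.0278

0.0278


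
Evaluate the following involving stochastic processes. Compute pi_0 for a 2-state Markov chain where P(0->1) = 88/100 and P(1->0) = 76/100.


Stationary distribution: pi_0 = p10/(p01+p10), pi_1 = p01/(p01+p10)
p01 = 0.8800, p10 = 0.7600
pi_0 = 0.4634

0.4634


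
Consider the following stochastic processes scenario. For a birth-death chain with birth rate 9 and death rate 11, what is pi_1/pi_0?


For birth-death process, pi_n/pi_0 = (lambda/mu)^n
= (9/11)^1
= 0.8182

0.8182


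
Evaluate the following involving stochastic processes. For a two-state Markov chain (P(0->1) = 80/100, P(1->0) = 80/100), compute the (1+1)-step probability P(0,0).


P^2 = P^1 * P^1
Computing via matrix multiplication of the transition matrix.
Entry (0,0) of P^2 = 0.6800

0.6800


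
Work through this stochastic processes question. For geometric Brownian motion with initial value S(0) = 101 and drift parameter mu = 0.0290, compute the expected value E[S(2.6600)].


E[S(t)] = S(0) * exp(mu * t)
= 101 * exp(0.0290 * 2.6600)
= 101 * 1.0802
= 109.0995

109.0995


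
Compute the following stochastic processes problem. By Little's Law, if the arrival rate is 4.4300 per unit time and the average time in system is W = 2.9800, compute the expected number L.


Little's Law: L = lambda * W
= 4.4300 * 2.9800
= 13.2014

13.2014


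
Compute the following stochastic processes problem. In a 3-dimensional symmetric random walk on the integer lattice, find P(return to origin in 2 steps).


P(return in 2 steps) = P(reverse first step) = 1/(2d)
= 1/6
= 0.1667

0.1667


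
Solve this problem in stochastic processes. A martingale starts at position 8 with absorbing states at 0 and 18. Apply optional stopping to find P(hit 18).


By optional stopping theorem: E(M at tau) = M(0) = 8
P(hit 18)*18 + P(hit 0)*0 = 8
P(hit 18) = (8 - 0)/(18 - 0) = 4/9 = 0.4444

0.4444


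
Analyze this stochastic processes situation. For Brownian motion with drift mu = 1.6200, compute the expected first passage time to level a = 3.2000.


Expected first passage time = a/mu
= 3.2000/1.6200
= 1.9753

1.9753


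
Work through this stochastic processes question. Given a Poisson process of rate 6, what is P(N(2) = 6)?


P(N(t)=k) = (lambda*t)^k * exp(-lambda*t) / k!
lambda*t = 12
= 12^6 * exp(-12) / 6!
= 2985984 * 6.1442e-06 / 720
= 0.0255

0.0255


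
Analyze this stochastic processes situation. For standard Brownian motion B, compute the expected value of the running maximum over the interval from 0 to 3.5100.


E(max B(s)) = sqrt(2t/pi)
= sqrt(2*3.5100/pi)
= sqrt(2.2345)
= 1.4948

1.4948


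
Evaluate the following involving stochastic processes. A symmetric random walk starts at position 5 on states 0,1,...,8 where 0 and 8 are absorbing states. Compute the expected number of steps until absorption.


For symmetric RW on 0,...,N with absorbing barriers, E(i) = i*(N-i)
E(5) = 5 * 3 = 15

15


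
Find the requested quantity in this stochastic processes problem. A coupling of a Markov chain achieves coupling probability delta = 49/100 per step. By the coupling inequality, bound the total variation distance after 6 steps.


TV distance bound <= (1-delta)^n
= (1 - 0.4900)^6
= 0.5100^6
= 0.0176

0.0176


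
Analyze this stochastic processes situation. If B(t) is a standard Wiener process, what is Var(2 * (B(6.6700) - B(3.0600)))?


Var(alpha*(B(t)-B(s))) = alpha^2 * (t-s)
= 2^2 * (6.6700 - 3.0600)
= 4 * 3.6100
= 14.4400

14.4400


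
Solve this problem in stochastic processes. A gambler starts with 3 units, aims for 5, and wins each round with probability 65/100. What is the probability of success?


Gambler's ruin formula:
r = q/p = 0.3500/0.6500 = 0.5385
P(win) = (1 - r^i)/(1 - r^N)
= (1 - 0.5385^3)/(1 - 0.5385^5)
= 0.8839

0.8839


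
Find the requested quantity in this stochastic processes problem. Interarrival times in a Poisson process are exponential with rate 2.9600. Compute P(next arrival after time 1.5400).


P(X > t) = exp(-lambda * t)
= exp(-2.9600 * 1.5400)
= exp(-4.5584) = 0.0105

0.0105


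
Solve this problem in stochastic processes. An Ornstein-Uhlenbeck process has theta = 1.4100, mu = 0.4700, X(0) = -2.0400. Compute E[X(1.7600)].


E[X(t)] = mu + (X(0) - mu)*exp(-theta*t)
= 0.4700 + (-2.0400 - 0.4700)*exp(-1.4100*1.7600)
= 0.4700 + -2.5100 * 0.0836
= 0.2601

0.2601


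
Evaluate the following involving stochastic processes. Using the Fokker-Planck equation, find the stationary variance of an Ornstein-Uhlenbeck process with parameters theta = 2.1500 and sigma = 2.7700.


Stationary variance = sigma^2 / (2*theta)
= 2.7700^2 / (2*2.1500)
= 7.6729 / 4.3000
= 1.7844

1.7844


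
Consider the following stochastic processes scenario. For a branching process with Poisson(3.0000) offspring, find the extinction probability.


Since mu = 3.0000 > 1, extinction prob q < 1.
Solve s = exp(mu*(s-1)) iteratively.
q = 0.0595

0.0595


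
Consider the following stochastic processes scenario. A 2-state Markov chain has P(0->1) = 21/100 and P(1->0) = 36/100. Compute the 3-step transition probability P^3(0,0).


Computing P^3 by matrix multiplication.
P = [[0.7900, 0.2100], [0.3600, 0.6400]]
After raising P to the power 3:
P^3(0,0) = 0.6609

0.6609


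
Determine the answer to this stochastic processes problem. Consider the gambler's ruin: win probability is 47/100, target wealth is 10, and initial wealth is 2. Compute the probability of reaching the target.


Gambler's ruin formula:
r = q/p = 0.5300/0.4700 = 1.1277
P(win) = (1 - r^i)/(1 - r^N)
= (1 - 1.1277^2)/(1 - 1.1277^10)
= 0.1168

0.1168


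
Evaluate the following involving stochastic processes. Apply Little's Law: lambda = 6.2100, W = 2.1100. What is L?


Little's Law: L = lambda * W
= 6.2100 * 2.1100
= 13.1031

13.1031


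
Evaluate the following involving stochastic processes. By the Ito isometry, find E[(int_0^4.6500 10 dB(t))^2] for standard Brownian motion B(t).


By Ito isometry: E[(int f dB)^2] = int f^2 dt
= 10^2 * 4.6500
= 100 * 4.6500 = 465.0000

465.0000


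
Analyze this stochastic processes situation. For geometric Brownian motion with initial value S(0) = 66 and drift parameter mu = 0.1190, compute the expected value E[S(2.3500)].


E[S(t)] = S(0) * exp(mu * t)
= 66 * exp(0.1190 * 2.3500)
= 66 * 1.3227
= 87.2960

87.2960


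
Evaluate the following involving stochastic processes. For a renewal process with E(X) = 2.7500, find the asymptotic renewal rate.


Long-run renewal rate = 1/E(X)
= 1/2.7500
= 0.3636

0.3636


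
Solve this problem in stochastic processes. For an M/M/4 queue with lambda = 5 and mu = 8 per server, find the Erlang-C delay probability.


a = lambda/mu = 0.6250
rho = a/c = 0.1562
Erlang-C formula applied:
C(c,a) = 0.0040

0.0040


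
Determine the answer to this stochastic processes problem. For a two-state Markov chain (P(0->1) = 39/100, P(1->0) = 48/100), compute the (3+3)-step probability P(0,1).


P^6 = P^3 * P^3
Computing via matrix multiplication of the transition matrix.
Entry (0,1) of P^6 = 0.4483

0.4483


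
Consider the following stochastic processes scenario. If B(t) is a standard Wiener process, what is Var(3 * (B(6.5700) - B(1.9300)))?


Var(alpha*(B(t)-B(s))) = alpha^2 * (t-s)
= 3^2 * (6.5700 - 1.9300)
= 9 * 4.6400
= 41.7600

41.7600


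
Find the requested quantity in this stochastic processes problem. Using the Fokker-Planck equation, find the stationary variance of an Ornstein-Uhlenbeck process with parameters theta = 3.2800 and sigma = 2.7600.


Stationary variance = sigma^2 / (2*theta)
= 2.7600^2 / (2*3.2800)
= 7.6176 / 6.5600
= 1.1612

1.1612


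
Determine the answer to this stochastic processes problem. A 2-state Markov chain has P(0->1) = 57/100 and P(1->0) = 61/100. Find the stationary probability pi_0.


Stationary distribution: pi_0 = p10/(p01+p10), pi_1 = p01/(p01+p10)
p01 = 0.5700, p10 = 0.6100
pi_0 = 0.5169

0.5169


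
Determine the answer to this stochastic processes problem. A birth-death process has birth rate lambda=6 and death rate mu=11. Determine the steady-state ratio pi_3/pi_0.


For birth-death process, pi_n/pi_0 = (lambda/mu)^n
= (6/11)^3
= 0.1623

0.1623


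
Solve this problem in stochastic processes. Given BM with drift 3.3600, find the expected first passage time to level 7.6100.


Expected first passage time = a/mu
= 7.6100/3.3600
= 2.2649

2.2649


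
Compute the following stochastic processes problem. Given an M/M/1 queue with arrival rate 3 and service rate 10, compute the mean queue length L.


rho = 3/10 = 0.3000
L = rho/(1-rho)
= 0.3000/0.7000
= 0.4286

0.4286


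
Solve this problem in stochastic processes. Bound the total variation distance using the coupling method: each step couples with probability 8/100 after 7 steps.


TV distance bound <= (1-delta)^n
= (1 - 0.0800)^7
= 0.9200^7
= 0.5578

0.5578


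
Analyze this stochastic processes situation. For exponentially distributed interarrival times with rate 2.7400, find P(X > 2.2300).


P(X > t) = exp(-lambda * t)
= exp(-2.7400 * 2.2300)
= exp(-6.1102) = 0.0022

0.0022


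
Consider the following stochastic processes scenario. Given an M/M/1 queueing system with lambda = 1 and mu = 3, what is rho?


rho = lambda/mu
= 1/3
= 0.3333

0.3333


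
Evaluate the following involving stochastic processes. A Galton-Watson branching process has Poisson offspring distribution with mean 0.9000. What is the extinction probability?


Since mu = 0.9000 <= 1, extinction probability = 1.

1.0000


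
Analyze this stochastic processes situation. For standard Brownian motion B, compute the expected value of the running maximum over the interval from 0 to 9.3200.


E(max B(s)) = sqrt(2t/pi)
= sqrt(2*9.3200/pi)
= sqrt(5.9333)
= 2.4358

2.4358


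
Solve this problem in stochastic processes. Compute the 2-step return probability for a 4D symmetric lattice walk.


P(return in 2 steps) = P(reverse first step) = 1/(2d)
= 1/8
= 0.1250

0.1250


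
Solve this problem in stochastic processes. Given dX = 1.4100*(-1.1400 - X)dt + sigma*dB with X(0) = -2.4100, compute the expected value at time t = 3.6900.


E[X(t)] = mu + (X(0) - mu)*exp(-theta*t)
= -1.1400 + (-2.4100 - -1.1400)*exp(-1.4100*3.6900)
= -1.1400 + -1.2700 * 0.0055
= -1.1470

-1.1470


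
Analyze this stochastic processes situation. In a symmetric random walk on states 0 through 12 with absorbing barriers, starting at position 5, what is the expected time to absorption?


For symmetric RW on 0,...,N with absorbing barriers, E(i) = i*(N-i)
E(5) = 5 * 7 = 35

35


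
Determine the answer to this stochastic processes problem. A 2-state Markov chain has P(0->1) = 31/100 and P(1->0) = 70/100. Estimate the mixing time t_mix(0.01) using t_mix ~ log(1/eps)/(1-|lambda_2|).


lambda_2 = |1 - p01 - p10| = |1 - 0.3100 - 0.7000| = 0.0100
t_mix ~ log(1/eps)/(1 - |lambda_2|)
= log(100)/(1 - 0.0100) = 4.6052/0.9900
= 4.6517

4.6517


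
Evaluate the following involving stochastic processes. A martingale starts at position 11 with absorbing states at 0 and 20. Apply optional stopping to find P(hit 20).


By optional stopping theorem: E(M at tau) = M(0) = 11
P(hit 20)*20 + P(hit 0)*0 = 11
P(hit 20) = (11 - 0)/(20 - 0) = 11/20 = 0.5500

0.5500


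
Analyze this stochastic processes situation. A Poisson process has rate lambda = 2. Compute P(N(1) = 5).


P(N(t)=k) = (lambda*t)^k * exp(-lambda*t) / k!
lambda*t = 2
= 2^5 * exp(-2) / 5!
= 32 * 0.1353 / 120
= 0.0361

0.0361


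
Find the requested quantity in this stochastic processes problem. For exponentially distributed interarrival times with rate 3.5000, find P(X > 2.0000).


P(X > t) = exp(-lambda * t)
= exp(-3.5000 * 2.0000)
= exp(-7.0000) = 9.1188e-04

9.1188e-04


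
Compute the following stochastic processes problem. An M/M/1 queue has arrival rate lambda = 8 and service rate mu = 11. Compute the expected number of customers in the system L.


rho = 8/11 = 0.7273
L = rho/(1-rho)
= 0.7273/0.2727
= 2.6667

2.6667


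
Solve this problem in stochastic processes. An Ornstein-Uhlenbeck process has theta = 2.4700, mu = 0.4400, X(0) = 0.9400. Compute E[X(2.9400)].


E[X(t)] = mu + (X(0) - mu)*exp(-theta*t)
= 0.4400 + (0.9400 - 0.4400)*exp(-2.4700*2.9400)
= 0.4400 + 0.5000 * 7.0184e-04
= 0.4404

0.4404


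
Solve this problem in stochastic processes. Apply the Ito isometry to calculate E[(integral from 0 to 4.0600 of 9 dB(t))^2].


By Ito isometry: E[(int f dB)^2] = int f^2 dt
= 9^2 * 4.0600
= 81 * 4.0600 = 328.8600

328.8600


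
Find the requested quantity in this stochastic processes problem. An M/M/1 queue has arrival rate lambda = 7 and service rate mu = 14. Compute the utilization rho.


rho = lambda/mu
= 7/14
= 0.5000

0.5000


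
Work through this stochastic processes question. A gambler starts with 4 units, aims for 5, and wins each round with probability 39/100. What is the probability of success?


Gambler's ruin formula:
r = q/p = 0.6100/0.3900 = 1.5641
P(win) = (1 - r^i)/(1 - r^N)
= (1 - 1.5641^4)/(1 - 1.5641^5)
= 0.5962

0.5962


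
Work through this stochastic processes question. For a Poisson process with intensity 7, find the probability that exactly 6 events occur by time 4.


P(N(t)=k) = (lambda*t)^k * exp(-lambda*t) / k!
lambda*t = 28
= 28^6 * exp(-28) / 6!
= 481890304 * 6.9144e-13 / 720
= 4.6278e-07

4.6278e-07


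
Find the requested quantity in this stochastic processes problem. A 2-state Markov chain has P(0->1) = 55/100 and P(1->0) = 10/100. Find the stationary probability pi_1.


Stationary distribution: pi_0 = p10/(p01+p10), pi_1 = p01/(p01+p10)
p01 = 0.5500, p10 = 0.1000
pi_1 = 0.8462

0.8462


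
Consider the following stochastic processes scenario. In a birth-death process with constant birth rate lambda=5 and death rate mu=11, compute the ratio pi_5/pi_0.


For birth-death process, pi_n/pi_0 = (lambda/mu)^n
= (5/11)^5
= 0.0194

0.0194


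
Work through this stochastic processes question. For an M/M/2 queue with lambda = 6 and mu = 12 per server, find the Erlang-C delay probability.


a = lambda/mu = 0.5000
rho = a/c = 0.2500
Erlang-C formula applied:
C(c,a) = 0.1000

0.1000


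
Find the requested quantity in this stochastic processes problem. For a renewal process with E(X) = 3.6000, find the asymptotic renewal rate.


Long-run renewal rate = 1/E(X)
= 1/3.6000
= 0.2778

0.2778


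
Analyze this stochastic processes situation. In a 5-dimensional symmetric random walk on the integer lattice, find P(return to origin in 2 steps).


P(return in 2 steps) = P(reverse first step) = 1/(2d)
= 1/10
= 0.1000

0.1000


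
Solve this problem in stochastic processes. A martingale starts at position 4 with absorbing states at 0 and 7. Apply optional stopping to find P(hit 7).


By optional stopping theorem: E(M at tau) = M(0) = 4
P(hit 7)*7 + P(hit 0)*0 = 4
P(hit 7) = (4 - 0)/(7 - 0) = 4/7 = 0.5714

0.5714


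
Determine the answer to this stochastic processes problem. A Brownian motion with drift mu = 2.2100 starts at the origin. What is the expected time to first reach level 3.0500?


Expected first passage time = a/mu
= 3.0500/2.2100
= 1.3801

1.3801


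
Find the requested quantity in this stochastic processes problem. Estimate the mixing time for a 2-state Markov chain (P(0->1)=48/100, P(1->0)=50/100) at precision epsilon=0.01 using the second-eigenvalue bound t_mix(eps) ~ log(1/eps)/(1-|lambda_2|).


lambda_2 = |1 - p01 - p10| = |1 - 0.4800 - 0.5000| = 0.0200
t_mix ~ log(1/eps)/(1 - |lambda_2|)
= log(100)/(1 - 0.0200) = 4.6052/0.9800
= 4.6992

4.6992


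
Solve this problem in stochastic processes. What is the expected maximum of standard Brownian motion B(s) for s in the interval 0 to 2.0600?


E(max B(s)) = sqrt(2t/pi)
= sqrt(2*2.0600/pi)
= sqrt(1.3114)
= 1.1452

1.1452


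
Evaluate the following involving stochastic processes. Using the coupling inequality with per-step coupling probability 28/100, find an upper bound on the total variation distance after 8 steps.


TV distance bound <= (1-delta)^n
= (1 - 0.2800)^8
= 0.7200^8
= 0.0722

0.0722


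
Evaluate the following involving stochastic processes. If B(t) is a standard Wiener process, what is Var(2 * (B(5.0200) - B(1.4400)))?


Var(alpha*(B(t)-B(s))) = alpha^2 * (t-s)
= 2^2 * (5.0200 - 1.4400)
= 4 * 3.5800
= 14.3200

14.3200


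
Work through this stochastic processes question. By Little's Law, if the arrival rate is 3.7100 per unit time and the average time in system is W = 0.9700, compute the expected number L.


Little's Law: L = lambda * W
= 3.7100 * 0.9700
= 3.5987

3.5987


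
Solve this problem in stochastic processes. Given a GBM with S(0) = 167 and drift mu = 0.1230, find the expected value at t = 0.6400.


E[S(t)] = S(0) * exp(mu * t)
= 167 * exp(0.1230 * 0.6400)
= 167 * 1.0819
= 180.6775

180.6775


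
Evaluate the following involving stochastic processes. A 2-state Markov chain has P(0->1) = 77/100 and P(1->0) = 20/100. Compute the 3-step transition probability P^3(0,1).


Computing P^3 by matrix multiplication.
P = [[0.2300, 0.7700], [0.2000, 0.8000]]
After raising P to the power 3:
P^3(0,1) = 0.7938

0.7938


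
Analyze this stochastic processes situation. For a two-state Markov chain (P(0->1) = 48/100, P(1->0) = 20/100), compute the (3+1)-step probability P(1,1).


P^4 = P^3 * P^1
Computing via matrix multiplication of the transition matrix.
Entry (1,1) of P^4 = 0.7090

0.7090


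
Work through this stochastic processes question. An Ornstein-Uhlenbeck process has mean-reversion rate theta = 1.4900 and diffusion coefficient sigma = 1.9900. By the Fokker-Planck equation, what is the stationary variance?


Stationary variance = sigma^2 / (2*theta)
= 1.9900^2 / (2*1.4900)
= 3.9601 / 2.9800
= 1.3289

1.3289


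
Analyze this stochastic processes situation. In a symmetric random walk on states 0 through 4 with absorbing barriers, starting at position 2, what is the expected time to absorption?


For symmetric RW on 0,...,N with absorbing barriers, E(i) = i*(N-i)
E(2) = 2 * 2 = 4

4


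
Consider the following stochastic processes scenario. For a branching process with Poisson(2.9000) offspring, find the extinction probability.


Since mu = 2.9000 > 1, extinction prob q < 1.
Solve s = exp(mu*(s-1)) iteratively.
q = 0.0668

0.0668


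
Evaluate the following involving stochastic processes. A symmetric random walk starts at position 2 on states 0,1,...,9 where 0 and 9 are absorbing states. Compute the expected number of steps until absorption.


For symmetric RW on 0,...,N with absorbing barriers, E(i) = i*(N-i)
E(2) = 2 * 7 = 14

14


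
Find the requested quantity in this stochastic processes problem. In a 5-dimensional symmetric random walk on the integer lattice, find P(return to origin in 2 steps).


P(return in 2 steps) = P(reverse first step) = 1/(2d)
= 1/10
= 0.1000

0.1000


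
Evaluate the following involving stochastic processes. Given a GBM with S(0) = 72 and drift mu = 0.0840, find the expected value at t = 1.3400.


E[S(t)] = S(0) * exp(mu * t)
= 72 * exp(0.0840 * 1.3400)
= 72 * 1.1191
= 80.5780

80.5780


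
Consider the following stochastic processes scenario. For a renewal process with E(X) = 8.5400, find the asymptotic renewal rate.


Long-run renewal rate = 1/E(X)
= 1/8.5400
= 0.1171

0.1171


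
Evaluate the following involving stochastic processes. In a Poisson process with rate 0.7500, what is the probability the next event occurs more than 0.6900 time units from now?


P(X > t) = exp(-lambda * t)
= exp(-0.7500 * 0.6900)
= exp(-0.5175) = 0.5960

0.5960


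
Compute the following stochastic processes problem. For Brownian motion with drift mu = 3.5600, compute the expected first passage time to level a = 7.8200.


Expected first passage time = a/mu
= 7.8200/3.5600
= 2.1966

2.1966


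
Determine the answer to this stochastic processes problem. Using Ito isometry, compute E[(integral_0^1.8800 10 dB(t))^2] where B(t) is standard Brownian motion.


By Ito isometry: E[(int f dB)^2] = int f^2 dt
= 10^2 * 1.8800
= 100 * 1.8800 = 188.0000

188.0000


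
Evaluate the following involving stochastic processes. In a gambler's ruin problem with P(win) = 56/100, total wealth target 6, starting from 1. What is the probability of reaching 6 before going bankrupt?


Gambler's ruin formula:
r = q/p = 0.4400/0.5600 = 0.7857
P(win) = (1 - r^i)/(1 - r^N)
= (1 - 0.7857^1)/(1 - 0.7857^6)
= 0.2802

0.2802


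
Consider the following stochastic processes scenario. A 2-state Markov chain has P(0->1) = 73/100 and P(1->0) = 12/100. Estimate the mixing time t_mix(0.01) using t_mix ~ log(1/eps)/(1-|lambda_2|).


lambda_2 = |1 - p01 - p10| = |1 - 0.7300 - 0.1200| = 0.1500
t_mix ~ log(1/eps)/(1 - |lambda_2|)
= log(100)/(1 - 0.1500) = 4.6052/0.8500
= 5.4178

5.4178


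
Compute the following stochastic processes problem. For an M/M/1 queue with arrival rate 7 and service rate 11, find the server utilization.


rho = lambda/mu
= 7/11
= 0.6364

0.6364


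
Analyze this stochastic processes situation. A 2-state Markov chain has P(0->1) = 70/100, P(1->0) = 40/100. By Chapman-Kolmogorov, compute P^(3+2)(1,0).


P^5 = P^3 * P^2
Computing via matrix multiplication of the transition matrix.
Entry (1,0) of P^5 = 0.3636

0.3636


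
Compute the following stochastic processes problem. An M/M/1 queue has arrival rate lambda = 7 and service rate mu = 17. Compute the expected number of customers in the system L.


rho = 7/17 = 0.4118
L = rho/(1-rho)
= 0.4118/0.5882
= 0.7000

0.7000


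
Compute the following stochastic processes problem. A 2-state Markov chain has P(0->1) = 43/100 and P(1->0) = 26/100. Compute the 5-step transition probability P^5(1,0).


Computing P^5 by matrix multiplication.
P = [[0.5700, 0.4300], [0.2600, 0.7400]]
After raising P to the power 5:
P^5(1,0) = 0.3757

0.3757


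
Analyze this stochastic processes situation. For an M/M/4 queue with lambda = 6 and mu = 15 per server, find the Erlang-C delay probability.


a = lambda/mu = 0.4000
rho = a/c = 0.1000
Erlang-C formula applied:
C(c,a) = 7.9444e-04

7.9444e-04


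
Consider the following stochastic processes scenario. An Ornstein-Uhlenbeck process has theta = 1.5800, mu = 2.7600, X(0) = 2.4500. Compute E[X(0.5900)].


E[X(t)] = mu + (X(0) - mu)*exp(-theta*t)
= 2.7600 + (2.4500 - 2.7600)*exp(-1.5800*0.5900)
= 2.7600 + -0.3100 * 0.3937
= 2.6380

2.6380


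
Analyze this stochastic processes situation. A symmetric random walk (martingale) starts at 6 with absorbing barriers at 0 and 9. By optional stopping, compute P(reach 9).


By optional stopping theorem: E(M at tau) = M(0) = 6
P(hit 9)*9 + P(hit 0)*0 = 6
P(hit 9) = (6 - 0)/(9 - 0) = 2/3 = 0.6667

0.6667


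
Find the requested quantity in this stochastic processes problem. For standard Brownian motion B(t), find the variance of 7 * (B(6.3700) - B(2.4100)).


Var(alpha*(B(t)-B(s))) = alpha^2 * (t-s)
= 7^2 * (6.3700 - 2.4100)
= 49 * 3.9600
= 194.0400

194.0400


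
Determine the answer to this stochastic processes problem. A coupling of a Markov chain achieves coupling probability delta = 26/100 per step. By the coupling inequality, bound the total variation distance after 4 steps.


TV distance bound <= (1-delta)^n
= (1 - 0.2600)^4
= 0.7400^4
= 0.2999

0.2999


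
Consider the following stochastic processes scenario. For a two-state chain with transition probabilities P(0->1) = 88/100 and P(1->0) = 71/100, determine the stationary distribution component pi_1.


Stationary distribution: pi_0 = p10/(p01+p10), pi_1 = p01/(p01+p10)
p01 = 0.8800, p10 = 0.7100
pi_1 = 0.5535

0.5535


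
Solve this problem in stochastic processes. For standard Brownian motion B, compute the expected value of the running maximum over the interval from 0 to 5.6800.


E(max B(s)) = sqrt(2t/pi)
= sqrt(2*5.6800/pi)
= sqrt(3.6160)
= 1.9016

1.9016


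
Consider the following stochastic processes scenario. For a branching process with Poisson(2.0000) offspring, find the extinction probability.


Since mu = 2.0000 > 1, extinction prob q < 1.
Solve s = exp(mu*(s-1)) iteratively.
q = 0.2032

0.2032


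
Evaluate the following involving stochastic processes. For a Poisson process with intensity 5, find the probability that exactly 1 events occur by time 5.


P(N(t)=k) = (lambda*t)^k * exp(-lambda*t) / k!
lambda*t = 25
= 25^1 * exp(-25) / 1!
= 25 * 1.3888e-11 / 1
= 3.4720e-10

3.4720e-10


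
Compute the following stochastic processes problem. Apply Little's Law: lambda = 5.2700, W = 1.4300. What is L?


Little's Law: L = lambda * W
= 5.2700 * 1.4300
= 7.5361

7.5361


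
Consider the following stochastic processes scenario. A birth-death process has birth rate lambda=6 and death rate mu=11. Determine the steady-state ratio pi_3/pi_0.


For birth-death process, pi_n/pi_0 = (lambda/mu)^n
= (6/11)^3
= 0.1623

0.1623


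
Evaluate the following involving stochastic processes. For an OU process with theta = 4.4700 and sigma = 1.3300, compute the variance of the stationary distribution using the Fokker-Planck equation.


Stationary variance = sigma^2 / (2*theta)
= 1.3300^2 / (2*4.4700)
= 1.7689 / 8.9400
= 0.1979

0.1979


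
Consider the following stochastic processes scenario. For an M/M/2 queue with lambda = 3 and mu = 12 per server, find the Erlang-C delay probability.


a = lambda/mu = 0.2500
rho = a/c = 0.1250
Erlang-C formula applied:
C(c,a) = 0.0278

0.0278


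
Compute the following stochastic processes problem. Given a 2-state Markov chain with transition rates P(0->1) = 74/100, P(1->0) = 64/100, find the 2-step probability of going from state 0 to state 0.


Computing P^2 by matrix multiplication.
P = [[0.2600, 0.7400], [0.6400, 0.3600]]
After raising P to the power 2:
P^2(0,0) = 0.5412

0.5412


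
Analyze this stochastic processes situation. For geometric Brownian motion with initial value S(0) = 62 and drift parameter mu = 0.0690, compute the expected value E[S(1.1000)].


E[S(t)] = S(0) * exp(mu * t)
= 62 * exp(0.0690 * 1.1000)
= 62 * 1.0789
= 66.8890

66.8890


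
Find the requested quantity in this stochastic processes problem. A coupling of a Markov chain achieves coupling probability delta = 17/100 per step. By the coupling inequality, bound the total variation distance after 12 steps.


TV distance bound <= (1-delta)^n
= (1 - 0.1700)^12
= 0.8300^12
= 0.1069

0.1069


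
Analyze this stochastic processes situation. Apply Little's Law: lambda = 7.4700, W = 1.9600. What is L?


Little's Law: L = lambda * W
= 7.4700 * 1.9600
= 14.6412

14.6412


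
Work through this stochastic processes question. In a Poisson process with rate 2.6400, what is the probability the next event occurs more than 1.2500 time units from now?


P(X > t) = exp(-lambda * t)
= exp(-2.6400 * 1.2500)
= exp(-3.3000) = 0.0369

0.0369


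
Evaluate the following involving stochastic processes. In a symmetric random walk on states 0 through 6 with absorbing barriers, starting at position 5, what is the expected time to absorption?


For symmetric RW on 0,...,N with absorbing barriers, E(i) = i*(N-i)
E(5) = 5 * 1 = 5

5


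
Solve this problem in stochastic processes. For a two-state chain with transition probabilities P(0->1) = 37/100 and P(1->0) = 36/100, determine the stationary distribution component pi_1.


Stationary distribution: pi_0 = p10/(p01+p10), pi_1 = p01/(p01+p10)
p01 = 0.3700, p10 = 0.3600
pi_1 = 0.5068

0.5068


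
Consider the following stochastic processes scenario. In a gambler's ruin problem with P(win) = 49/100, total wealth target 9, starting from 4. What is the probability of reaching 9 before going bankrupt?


Gambler's ruin formula:
r = q/p = 0.5100/0.4900 = 1.0408
P(win) = (1 - r^i)/(1 - r^N)
= (1 - 1.0408^4)/(1 - 1.0408^9)
= 0.4004

0.4004


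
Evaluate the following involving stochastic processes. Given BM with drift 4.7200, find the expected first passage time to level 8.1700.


Expected first passage time = a/mu
= 8.1700/4.7200
= 1.7309

1.7309


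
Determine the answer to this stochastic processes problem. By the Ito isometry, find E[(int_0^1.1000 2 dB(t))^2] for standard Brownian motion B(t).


By Ito isometry: E[(int f dB)^2] = int f^2 dt
= 2^2 * 1.1000
= 4 * 1.1000 = 4.4000

4.4000


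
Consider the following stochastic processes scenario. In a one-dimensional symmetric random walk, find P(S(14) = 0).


P(S(14) = 0) = C(14,7) / 4^7
= 3432 / 16384
= 0.2095

0.2095


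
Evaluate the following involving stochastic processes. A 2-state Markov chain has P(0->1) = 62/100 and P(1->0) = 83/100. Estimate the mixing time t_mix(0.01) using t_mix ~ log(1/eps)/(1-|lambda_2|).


lambda_2 = |1 - p01 - p10| = |1 - 0.6200 - 0.8300| = 0.4500
t_mix ~ log(1/eps)/(1 - |lambda_2|)
= log(100)/(1 - 0.4500) = 4.6052/0.5500
= 8.3730

8.3730


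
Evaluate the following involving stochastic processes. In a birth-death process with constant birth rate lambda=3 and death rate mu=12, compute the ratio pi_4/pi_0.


For birth-death process, pi_n/pi_0 = (lambda/mu)^n
= (3/12)^4
= 0.0039

0.0039


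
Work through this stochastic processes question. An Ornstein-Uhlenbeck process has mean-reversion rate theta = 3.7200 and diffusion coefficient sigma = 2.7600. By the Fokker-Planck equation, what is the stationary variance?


Stationary variance = sigma^2 / (2*theta)
= 2.7600^2 / (2*3.7200)
= 7.6176 / 7.4400
= 1.0239

1.0239


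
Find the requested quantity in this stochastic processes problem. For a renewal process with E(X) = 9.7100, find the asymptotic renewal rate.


Long-run renewal rate = 1/E(X)
= 1/9.7100
= 0.1030

0.1030


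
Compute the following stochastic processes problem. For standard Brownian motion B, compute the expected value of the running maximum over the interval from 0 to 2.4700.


E(max B(s)) = sqrt(2t/pi)
= sqrt(2*2.4700/pi)
= sqrt(1.5725)
= 1.2540

1.2540


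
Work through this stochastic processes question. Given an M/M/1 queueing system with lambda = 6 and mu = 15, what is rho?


rho = lambda/mu
= 6/15
= 0.4000

0.4000


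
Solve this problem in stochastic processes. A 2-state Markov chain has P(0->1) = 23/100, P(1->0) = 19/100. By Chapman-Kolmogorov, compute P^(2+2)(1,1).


P^4 = P^2 * P^2
Computing via matrix multiplication of the transition matrix.
Entry (1,1) of P^4 = 0.5988

0.5988


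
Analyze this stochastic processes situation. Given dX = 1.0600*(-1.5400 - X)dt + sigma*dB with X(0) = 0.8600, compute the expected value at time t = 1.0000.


E[X(t)] = mu + (X(0) - mu)*exp(-theta*t)
= -1.5400 + (0.8600 - -1.5400)*exp(-1.0600*1.0000)
= -1.5400 + 2.4000 * 0.3465
= -0.7085

-0.7085


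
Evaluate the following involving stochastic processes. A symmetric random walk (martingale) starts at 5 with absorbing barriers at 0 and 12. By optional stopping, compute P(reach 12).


By optional stopping theorem: E(M at tau) = M(0) = 5
P(hit 12)*12 + P(hit 0)*0 = 5
P(hit 12) = (5 - 0)/(12 - 0) = 5/12 = 0.4167

0.4167


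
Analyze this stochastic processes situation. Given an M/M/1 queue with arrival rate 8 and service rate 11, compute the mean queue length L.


rho = 8/11 = 0.7273
L = rho/(1-rho)
= 0.7273/0.2727
= 2.6667

2.6667


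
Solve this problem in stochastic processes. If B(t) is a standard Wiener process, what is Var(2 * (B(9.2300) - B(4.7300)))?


Var(alpha*(B(t)-B(s))) = alpha^2 * (t-s)
= 2^2 * (9.2300 - 4.7300)
= 4 * 4.5000
= 18.0000

18.0000


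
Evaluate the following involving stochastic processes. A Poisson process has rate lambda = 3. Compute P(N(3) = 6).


P(N(t)=k) = (lambda*t)^k * exp(-lambda*t) / k!
lambda*t = 9
= 9^6 * exp(-9) / 6!
= 531441 * 1.2341e-04 / 720
= 0.0911

0.0911


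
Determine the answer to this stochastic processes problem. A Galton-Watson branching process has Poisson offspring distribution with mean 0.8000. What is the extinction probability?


Since mu = 0.8000 <= 1, extinction probability = 1.

1.0000


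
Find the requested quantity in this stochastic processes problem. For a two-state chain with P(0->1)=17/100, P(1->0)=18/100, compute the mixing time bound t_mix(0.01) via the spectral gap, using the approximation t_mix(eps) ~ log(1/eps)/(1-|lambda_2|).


lambda_2 = |1 - p01 - p10| = |1 - 0.1700 - 0.1800| = 0.6500
t_mix ~ log(1/eps)/(1 - |lambda_2|)
= log(100)/(1 - 0.6500) = 4.6052/0.3500
= 13.1576

13.1576


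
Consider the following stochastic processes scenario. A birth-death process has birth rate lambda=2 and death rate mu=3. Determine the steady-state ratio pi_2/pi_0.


For birth-death process, pi_n/pi_0 = (lambda/mu)^n
= (2/3)^2
= 0.4444

0.4444


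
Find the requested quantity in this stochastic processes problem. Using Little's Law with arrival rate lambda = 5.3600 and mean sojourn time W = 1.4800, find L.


Little's Law: L = lambda * W
= 5.3600 * 1.4800
= 7.9328

7.9328


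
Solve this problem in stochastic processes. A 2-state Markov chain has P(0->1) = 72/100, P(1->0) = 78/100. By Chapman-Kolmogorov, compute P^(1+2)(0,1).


P^3 = P^1 * P^2
Computing via matrix multiplication of the transition matrix.
Entry (0,1) of P^3 = 0.5400

0.5400


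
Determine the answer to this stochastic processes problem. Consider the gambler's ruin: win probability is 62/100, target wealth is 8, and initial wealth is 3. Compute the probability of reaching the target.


Gambler's ruin formula:
r = q/p = 0.3800/0.6200 = 0.6129
P(win) = (1 - r^i)/(1 - r^N)
= (1 - 0.6129^3)/(1 - 0.6129^8)
= 0.7854

0.7854


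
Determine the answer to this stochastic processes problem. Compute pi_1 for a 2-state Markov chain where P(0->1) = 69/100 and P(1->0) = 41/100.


Stationary distribution: pi_0 = p10/(p01+p10), pi_1 = p01/(p01+p10)
p01 = 0.6900, p10 = 0.4100
pi_1 = 0.6273

0.6273


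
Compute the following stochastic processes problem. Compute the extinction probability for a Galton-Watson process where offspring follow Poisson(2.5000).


Since mu = 2.5000 > 1, extinction prob q < 1.
Solve s = exp(mu*(s-1)) iteratively.
q = 0.1074

0.1074


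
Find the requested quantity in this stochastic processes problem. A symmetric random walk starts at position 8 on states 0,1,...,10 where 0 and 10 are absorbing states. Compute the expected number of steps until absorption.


For symmetric RW on 0,...,N with absorbing barriers, E(i) = i*(N-i)
E(8) = 8 * 2 = 16

16


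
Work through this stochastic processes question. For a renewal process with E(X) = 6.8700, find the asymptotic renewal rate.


Long-run renewal rate = 1/E(X)
= 1/6.8700
= 0.1456

0.1456


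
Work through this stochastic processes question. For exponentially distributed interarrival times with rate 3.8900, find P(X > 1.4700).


P(X > t) = exp(-lambda * t)
= exp(-3.8900 * 1.4700)
= exp(-5.7183) = 0.0033

0.0033


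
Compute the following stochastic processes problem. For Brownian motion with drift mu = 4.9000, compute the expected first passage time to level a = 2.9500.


Expected first passage time = a/mu
= 2.9500/4.9000
= 0.6020

0.6020


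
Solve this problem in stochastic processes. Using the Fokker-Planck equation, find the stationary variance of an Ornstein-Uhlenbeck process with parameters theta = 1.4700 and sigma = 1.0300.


Stationary variance = sigma^2 / (2*theta)
= 1.0300^2 / (2*1.4700)
= 1.0609 / 2.9400
= 0.3609

0.3609


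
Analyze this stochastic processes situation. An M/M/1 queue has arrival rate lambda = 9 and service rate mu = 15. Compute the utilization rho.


rho = lambda/mu
= 9/15
= 0.6000

0.6000


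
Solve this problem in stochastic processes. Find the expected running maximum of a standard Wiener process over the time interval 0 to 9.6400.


E(max B(s)) = sqrt(2t/pi)
= sqrt(2*9.6400/pi)
= sqrt(6.1370)
= 2.4773

2.4773


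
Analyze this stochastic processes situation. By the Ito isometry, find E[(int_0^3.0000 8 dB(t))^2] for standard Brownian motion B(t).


By Ito isometry: E[(int f dB)^2] = int f^2 dt
= 8^2 * 3.0000
= 64 * 3.0000 = 192.0000

192.0000


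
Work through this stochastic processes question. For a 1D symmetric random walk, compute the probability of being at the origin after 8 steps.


P(S(8) = 0) = C(8,4) / 4^4
= 70 / 256
= 0.2734

0.2734


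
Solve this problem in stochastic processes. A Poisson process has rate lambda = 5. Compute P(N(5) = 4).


P(N(t)=k) = (lambda*t)^k * exp(-lambda*t) / k!
lambda*t = 25
= 25^4 * exp(-25) / 4!
= 390625 * 1.3888e-11 / 24
= 2.2604e-07

2.2604e-07
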